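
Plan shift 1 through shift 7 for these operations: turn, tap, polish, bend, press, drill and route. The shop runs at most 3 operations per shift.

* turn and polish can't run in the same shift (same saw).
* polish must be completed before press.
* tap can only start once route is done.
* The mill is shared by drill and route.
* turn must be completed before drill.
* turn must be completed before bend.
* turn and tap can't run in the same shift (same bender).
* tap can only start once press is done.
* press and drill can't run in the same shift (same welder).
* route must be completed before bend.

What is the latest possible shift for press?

shift 6

Precedence pushes press to at least shift 2; downstream work caps press at shift 6.
press at shift 6 is achievable: polish -> shift 2, route -> shift 1, press -> shift 6, drill -> shift 2, bend -> shift 2, tap -> shift 7, turn -> shift 1.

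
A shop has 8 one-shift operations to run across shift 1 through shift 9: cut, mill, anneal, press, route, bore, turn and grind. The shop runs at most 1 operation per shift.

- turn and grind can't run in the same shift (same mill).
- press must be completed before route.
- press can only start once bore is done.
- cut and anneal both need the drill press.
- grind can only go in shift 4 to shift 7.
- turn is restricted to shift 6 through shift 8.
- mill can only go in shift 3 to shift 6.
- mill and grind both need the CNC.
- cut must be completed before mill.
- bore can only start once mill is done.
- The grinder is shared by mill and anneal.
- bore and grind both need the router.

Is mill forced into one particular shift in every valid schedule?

No

mill can be shift 3 (e.g. cut -> shift 1, bore -> shift 5, mill -> shift 3, route -> shift 8, press -> shift 7, turn -> shift 6, grind -> shift 4, anneal -> shift 2) or shift 4 (e.g. route in shift 9, bore in shift 7, mill in shift 4, press in shift 8, turn in shift 6, grind in shift 5, anneal in shift 2, cut in shift 1).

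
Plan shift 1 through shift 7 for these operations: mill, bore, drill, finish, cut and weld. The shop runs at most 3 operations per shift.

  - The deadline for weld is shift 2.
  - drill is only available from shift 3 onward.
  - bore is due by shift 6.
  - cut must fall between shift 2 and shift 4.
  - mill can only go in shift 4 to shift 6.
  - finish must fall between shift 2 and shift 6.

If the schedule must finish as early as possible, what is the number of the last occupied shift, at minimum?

4

With at most 3 per shift and 6 operations, at least 2 shifts are needed.
mill can't be placed before shift 4, so the schedule must run through at least shift 4.
4 works (last occupied shift: shift 4): for example mill=shift 4, finish=shift 2, bore=shift 1, drill=shift 3, weld=shift 1, cut=shift 2.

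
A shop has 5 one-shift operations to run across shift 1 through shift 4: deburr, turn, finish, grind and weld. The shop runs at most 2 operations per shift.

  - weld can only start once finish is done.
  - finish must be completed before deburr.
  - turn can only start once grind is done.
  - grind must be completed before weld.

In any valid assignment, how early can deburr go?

shift 2

Precedence pushes deburr to at least shift 2.
deburr at shift 2 is achievable: finish=shift 1; grind=shift 1; weld=shift 2; deburr=shift 2; turn=shift 3.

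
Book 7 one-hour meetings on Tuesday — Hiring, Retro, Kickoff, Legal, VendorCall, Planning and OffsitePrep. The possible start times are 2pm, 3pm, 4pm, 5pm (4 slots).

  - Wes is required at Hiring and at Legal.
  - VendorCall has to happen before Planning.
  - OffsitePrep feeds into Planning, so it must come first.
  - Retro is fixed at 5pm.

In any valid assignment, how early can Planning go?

Precedence pushes Planning to at least 3pm.
Planning at 3pm is achievable: Legal in 3pm, Retro in 5pm, Planning in 3pm, Hiring in 2pm, VendorCall in 2pm, Kickoff in 2pm, OffsitePrep in 2pm.

3pm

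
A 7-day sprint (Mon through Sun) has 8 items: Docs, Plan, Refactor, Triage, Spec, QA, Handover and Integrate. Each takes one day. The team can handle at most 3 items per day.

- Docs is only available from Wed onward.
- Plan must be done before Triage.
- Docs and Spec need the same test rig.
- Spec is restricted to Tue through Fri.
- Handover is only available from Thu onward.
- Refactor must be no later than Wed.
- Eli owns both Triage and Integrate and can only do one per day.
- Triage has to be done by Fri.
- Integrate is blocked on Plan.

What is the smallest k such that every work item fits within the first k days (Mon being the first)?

The precedence chain requires at least 2 distinct days.
With at most 3 per day and 8 work items, at least 3 days are needed.
Handover can't be placed before Thu — that is day 4 counting from Mon — so the schedule must run through at least 4 days.
4 works (last occupied day: Thu): for example Spec -> Tue; Handover -> Thu; Triage -> Tue; Docs -> Wed; Refactor -> Mon; Plan -> Mon; QA -> Mon; Integrate -> Wed.

4 days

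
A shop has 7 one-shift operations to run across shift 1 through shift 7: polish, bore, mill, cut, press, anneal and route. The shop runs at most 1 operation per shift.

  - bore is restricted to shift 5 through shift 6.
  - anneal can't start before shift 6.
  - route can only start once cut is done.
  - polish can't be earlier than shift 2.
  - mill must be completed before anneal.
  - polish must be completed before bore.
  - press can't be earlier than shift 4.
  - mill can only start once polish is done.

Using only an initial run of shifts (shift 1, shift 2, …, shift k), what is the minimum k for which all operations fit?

The precedence chain requires at least 3 distinct shifts.
With at most 1 per shift and 7 operations, at least 7 shifts are needed.
anneal can't be placed before shift 6, so the schedule must run through at least shift 6.
7 works (last occupied shift: shift 7): for example anneal -> shift 6, mill -> shift 3, cut -> shift 1, press -> shift 4, polish -> shift 2, route -> shift 7, bore -> shift 5.

7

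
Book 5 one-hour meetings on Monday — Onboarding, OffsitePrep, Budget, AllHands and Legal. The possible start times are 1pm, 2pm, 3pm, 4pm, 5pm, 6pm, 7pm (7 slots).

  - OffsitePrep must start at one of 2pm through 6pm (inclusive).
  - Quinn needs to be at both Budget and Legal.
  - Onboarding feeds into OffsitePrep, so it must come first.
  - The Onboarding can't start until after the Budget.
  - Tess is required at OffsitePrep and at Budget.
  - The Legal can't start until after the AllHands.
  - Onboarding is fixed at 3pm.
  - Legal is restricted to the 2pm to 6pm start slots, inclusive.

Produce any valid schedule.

Legal in 2pm; Budget in 1pm; AllHands in 1pm; OffsitePrep in 4pm; Onboarding in 3pm

Checking: Budget(1pm) before Onboarding(3pm); Onboarding(3pm) before OffsitePrep(4pm); AllHands(1pm) before Legal(2pm); Budget(1pm) != Legal(2pm); OffsitePrep(4pm) != Budget(1pm); OffsitePrep=4pm in [2pm,6pm]; Legal=2pm in [2pm,6pm]; Onboarding=3pm in [3pm,3pm].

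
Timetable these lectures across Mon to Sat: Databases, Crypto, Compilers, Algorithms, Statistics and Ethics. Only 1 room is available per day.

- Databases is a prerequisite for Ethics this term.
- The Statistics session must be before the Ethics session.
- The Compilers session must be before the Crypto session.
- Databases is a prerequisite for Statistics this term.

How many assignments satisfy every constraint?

Splitting on Databases: it can be Mon (30), Tue (18), Wed (9), Thu (3). Listing each branch's schedules as (Crypto, Compilers, Algorithms, Statistics, Ethics):
Databases=Mon: (Wed,Tue,Thu,Fri,Sat) (Wed,Tue,Fri,Thu,Sat) (Wed,Tue,Sat,Thu,Fri) (Thu,Tue,Wed,Fri,Sat) (Thu,Tue,Fri,Wed,Sat) (Thu,Tue,Sat,Wed,Fri) (Thu,Wed,Tue,Fri,Sat) (Thu,Wed,Fri,Tue,Sat) (Thu,Wed,Sat,Tue,Fri) (Fri,Tue,Wed,Thu,Sat) (Fri,Tue,Thu,Wed,Sat) (Fri,Tue,Sat,Wed,Thu) (Fri,Wed,Tue,Thu,Sat) (Fri,Wed,Thu,Tue,Sat) (Fri,Wed,Sat,Tue,Thu) (Fri,Thu,Tue,Wed,Sat) (Fri,Thu,Wed,Tue,Sat) (Fri,Thu,Sat,Tue,Wed) (Sat,Tue,Wed,Thu,Fri) (Sat,Tue,Thu,Wed,Fri) (Sat,Tue,Fri,Wed,Thu) (Sat,Wed,Tue,Thu,Fri) (Sat,Wed,Thu,Tue,Fri) (Sat,Wed,Fri,Tue,Thu) (Sat,Thu,Tue,Wed,Fri) (Sat,Thu,Wed,Tue,Fri) (Sat,Thu,Fri,Tue,Wed) (Sat,Fri,Tue,Wed,Thu) (Sat,Fri,Wed,Tue,Thu) (Sat,Fri,Thu,Tue,Wed) — 30.
Databases=Tue: (Wed,Mon,Thu,Fri,Sat) (Wed,Mon,Fri,Thu,Sat) (Wed,Mon,Sat,Thu,Fri) (Thu,Mon,Wed,Fri,Sat) (Thu,Mon,Fri,Wed,Sat) (Thu,Mon,Sat,Wed,Fri) (Thu,Wed,Mon,Fri,Sat) (Fri,Mon,Wed,Thu,Sat) (Fri,Mon,Thu,Wed,Sat) (Fri,Mon,Sat,Wed,Thu) (Fri,Wed,Mon,Thu,Sat) (Fri,Thu,Mon,Wed,Sat) (Sat,Mon,Wed,Thu,Fri) (Sat,Mon,Thu,Wed,Fri) (Sat,Mon,Fri,Wed,Thu) (Sat,Wed,Mon,Thu,Fri) (Sat,Thu,Mon,Wed,Fri) (Sat,Fri,Mon,Wed,Thu) — 18.
Databases=Wed: (Tue,Mon,Thu,Fri,Sat) (Tue,Mon,Fri,Thu,Sat) (Tue,Mon,Sat,Thu,Fri) (Thu,Mon,Tue,Fri,Sat) (Thu,Tue,Mon,Fri,Sat) (Fri,Mon,Tue,Thu,Sat) (Fri,Tue,Mon,Thu,Sat) (Sat,Mon,Tue,Thu,Fri) (Sat,Tue,Mon,Thu,Fri) — 9.
Databases=Thu: (Tue,Mon,Wed,Fri,Sat) (Wed,Mon,Tue,Fri,Sat) (Wed,Tue,Mon,Fri,Sat) — 3.
Summing: 30 + 18 + 9 + 3 = 60.

60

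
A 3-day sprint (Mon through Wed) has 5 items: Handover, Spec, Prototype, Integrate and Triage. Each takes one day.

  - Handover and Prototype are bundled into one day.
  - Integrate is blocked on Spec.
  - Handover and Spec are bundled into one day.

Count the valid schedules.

Splitting on Handover: it can be Mon (6), Tue (3). Listing each branch's schedules as (Spec, Prototype, Integrate, Triage):
Handover=Mon: (Mon,Mon,Tue,Mon) (Mon,Mon,Tue,Tue) (Mon,Mon,Tue,Wed) (Mon,Mon,Wed,Mon) (Mon,Mon,Wed,Tue) (Mon,Mon,Wed,Wed) — 6.
Handover=Tue: (Tue,Tue,Wed,Mon) (Tue,Tue,Wed,Tue) (Tue,Tue,Wed,Wed) — 3.
Summing: 6 + 3 = 9.

9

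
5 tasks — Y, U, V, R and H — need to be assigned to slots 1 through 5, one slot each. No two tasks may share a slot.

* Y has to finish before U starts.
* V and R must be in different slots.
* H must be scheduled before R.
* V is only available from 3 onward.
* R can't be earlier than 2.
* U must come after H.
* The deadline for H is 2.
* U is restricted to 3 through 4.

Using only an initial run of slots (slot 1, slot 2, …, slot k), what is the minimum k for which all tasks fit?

The precedence chain requires at least 2 distinct slots.
With at most 1 per slot and 5 tasks, at least 5 slots are needed.
U can't be placed before 3, so the schedule must run through at least slot 3.
5 works (last occupied slot: 5): for example V=4, H=1, R=5, Y=2, U=3.

5 slots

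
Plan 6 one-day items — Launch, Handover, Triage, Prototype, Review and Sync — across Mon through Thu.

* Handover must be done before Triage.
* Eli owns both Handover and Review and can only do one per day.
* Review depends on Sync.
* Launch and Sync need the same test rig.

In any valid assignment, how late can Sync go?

Wed

Downstream work caps Sync at Wed.
Sync at Wed is achievable: Launch in Mon; Triage in Tue; Handover in Mon; Prototype in Mon; Review in Thu; Sync in Wed.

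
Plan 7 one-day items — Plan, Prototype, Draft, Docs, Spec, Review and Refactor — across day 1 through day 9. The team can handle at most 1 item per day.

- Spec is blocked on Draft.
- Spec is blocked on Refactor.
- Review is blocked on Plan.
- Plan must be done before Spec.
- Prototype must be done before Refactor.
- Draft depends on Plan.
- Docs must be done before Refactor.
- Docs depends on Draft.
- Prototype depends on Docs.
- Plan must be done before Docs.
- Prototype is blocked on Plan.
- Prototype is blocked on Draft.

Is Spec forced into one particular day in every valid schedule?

Spec can be day 6 (e.g. Refactor -> day 5, Draft -> day 2, Docs -> day 3, Plan -> day 1, Prototype -> day 4, Spec -> day 6, Review -> day 7) or day 7 (e.g. Review in day 6, Docs in day 3, Draft in day 2, Refactor in day 5, Spec in day 7, Prototype in day 4, Plan in day 1).

No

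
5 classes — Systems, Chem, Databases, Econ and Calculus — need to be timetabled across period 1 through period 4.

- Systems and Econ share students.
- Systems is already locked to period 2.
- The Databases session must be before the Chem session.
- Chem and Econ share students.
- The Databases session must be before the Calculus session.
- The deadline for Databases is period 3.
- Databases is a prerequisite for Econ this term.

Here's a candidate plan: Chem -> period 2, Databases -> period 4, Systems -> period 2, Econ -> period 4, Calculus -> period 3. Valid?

No — it violates: The deadline for Databases is period 3

Databases is a prerequisite for Econ this term — violated.
The Databases session must be before the Calculus session — violated.
Systems and Econ share students — holds.
Systems is already locked to period 2 — holds.
The deadline for Databases is period 3 — violated.
The Databases session must be before the Chem session — violated.
Chem and Econ share students — holds.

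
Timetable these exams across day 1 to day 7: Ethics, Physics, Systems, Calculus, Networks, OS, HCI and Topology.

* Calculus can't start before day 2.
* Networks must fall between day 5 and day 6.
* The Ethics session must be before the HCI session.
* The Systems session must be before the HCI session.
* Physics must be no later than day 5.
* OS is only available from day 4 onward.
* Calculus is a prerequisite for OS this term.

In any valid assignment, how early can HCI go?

day 2

Precedence pushes HCI to at least day 2.
HCI at day 2 is achievable: Topology=day 1, Networks=day 5, Ethics=day 1, OS=day 4, Calculus=day 2, HCI=day 2, Physics=day 1, Systems=day 1.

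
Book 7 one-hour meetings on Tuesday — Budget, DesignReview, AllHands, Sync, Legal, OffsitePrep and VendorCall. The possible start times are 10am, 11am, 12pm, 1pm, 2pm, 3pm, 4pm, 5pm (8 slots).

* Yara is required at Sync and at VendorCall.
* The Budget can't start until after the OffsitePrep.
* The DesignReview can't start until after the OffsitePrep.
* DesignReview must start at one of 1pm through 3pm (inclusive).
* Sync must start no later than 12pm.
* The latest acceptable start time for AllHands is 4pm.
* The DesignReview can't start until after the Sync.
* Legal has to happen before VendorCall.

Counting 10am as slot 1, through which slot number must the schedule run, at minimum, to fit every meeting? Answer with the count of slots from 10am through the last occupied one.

4

The precedence chain requires at least 2 distinct slots.
DesignReview can't be placed before 1pm — that is slot 4 counting from 10am — so the schedule must run through at least 4 slots.
4 works (last occupied slot: 1pm): for example Legal=10am; AllHands=10am; DesignReview=1pm; VendorCall=11am; Budget=11am; OffsitePrep=10am; Sync=10am.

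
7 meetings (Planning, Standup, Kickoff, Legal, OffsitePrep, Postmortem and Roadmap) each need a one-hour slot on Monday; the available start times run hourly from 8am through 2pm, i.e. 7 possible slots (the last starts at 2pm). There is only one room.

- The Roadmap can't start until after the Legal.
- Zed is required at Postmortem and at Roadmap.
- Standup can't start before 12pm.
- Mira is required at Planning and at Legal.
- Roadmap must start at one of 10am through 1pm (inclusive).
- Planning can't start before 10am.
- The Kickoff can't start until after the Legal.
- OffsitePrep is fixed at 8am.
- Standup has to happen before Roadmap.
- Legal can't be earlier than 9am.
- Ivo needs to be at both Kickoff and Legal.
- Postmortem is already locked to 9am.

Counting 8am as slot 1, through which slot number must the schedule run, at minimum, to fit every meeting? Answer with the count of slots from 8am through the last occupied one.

The precedence chain requires at least 2 distinct slots.
With at most 1 per slot and 7 meetings, at least 7 slots are needed.
Propagating the time windows through the other constraints, Roadmap can't land before 1pm — that is slot 6 counting from 8am — so the schedule must run through at least 6 slots.
7 works (last occupied slot: 2pm): for example Postmortem=9am; OffsitePrep=8am; Kickoff=2pm; Legal=11am; Roadmap=1pm; Planning=10am; Standup=12pm.

7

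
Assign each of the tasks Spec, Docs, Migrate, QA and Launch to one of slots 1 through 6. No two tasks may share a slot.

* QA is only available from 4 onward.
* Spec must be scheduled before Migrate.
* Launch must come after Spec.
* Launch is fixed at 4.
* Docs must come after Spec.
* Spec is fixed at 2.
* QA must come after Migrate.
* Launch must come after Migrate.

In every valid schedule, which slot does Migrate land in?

3

Spec is fixed at 2 and must come before Migrate, so Migrate is at least 3.
Launch is fixed at 4 and must come after Migrate, so Migrate is at most 3.
So Migrate must be 3.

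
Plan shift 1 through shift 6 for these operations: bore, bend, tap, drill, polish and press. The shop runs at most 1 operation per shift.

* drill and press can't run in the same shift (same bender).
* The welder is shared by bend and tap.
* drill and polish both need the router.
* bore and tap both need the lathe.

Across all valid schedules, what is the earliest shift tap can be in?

tap at shift 1 is achievable: drill=shift 4, bore=shift 2, bend=shift 3, polish=shift 5, press=shift 6, tap=shift 1.

shift 1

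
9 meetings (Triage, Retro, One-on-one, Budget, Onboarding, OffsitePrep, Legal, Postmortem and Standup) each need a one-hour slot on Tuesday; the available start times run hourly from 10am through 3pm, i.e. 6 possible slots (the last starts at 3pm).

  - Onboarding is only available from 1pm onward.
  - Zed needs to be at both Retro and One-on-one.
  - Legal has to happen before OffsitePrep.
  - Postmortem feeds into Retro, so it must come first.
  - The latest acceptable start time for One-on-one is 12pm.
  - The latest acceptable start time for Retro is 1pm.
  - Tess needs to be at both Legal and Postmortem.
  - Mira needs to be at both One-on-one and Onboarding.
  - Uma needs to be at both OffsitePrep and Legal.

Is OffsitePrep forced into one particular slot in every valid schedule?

No

OffsitePrep can be 11am (e.g. Legal -> 10am; Onboarding -> 1pm; OffsitePrep -> 11am; Postmortem -> 11am; Budget -> 10am; Triage -> 10am; Standup -> 10am; Retro -> 12pm; One-on-one -> 10am) or 12pm (e.g. Postmortem in 10am, Triage in 10am, One-on-one in 10am, OffsitePrep in 12pm, Onboarding in 1pm, Standup in 10am, Budget in 10am, Retro in 11am, Legal in 11am).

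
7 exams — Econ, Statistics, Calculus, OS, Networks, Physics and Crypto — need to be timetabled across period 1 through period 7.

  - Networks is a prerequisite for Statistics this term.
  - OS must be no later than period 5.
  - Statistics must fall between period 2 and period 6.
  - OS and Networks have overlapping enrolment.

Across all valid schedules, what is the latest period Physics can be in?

period 7

Physics at period 7 is achievable: Calculus -> period 1; Networks -> period 1; Econ -> period 1; OS -> period 2; Crypto -> period 1; Statistics -> period 2; Physics -> period 7.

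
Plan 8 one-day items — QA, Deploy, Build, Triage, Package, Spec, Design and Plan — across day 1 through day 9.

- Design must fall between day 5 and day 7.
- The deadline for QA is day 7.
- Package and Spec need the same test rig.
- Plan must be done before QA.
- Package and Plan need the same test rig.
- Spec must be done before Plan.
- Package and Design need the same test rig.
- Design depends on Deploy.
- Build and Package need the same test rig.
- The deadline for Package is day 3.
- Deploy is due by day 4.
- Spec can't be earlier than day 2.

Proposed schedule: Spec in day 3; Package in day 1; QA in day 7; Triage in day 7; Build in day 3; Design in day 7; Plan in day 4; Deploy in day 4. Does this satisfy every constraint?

The deadline for Package is day 3 — holds.
Spec must be done before Plan — holds.
Spec can't be earlier than day 2 — holds.
Package and Design need the same test rig — holds.
Plan must be done before QA — holds.
Package and Plan need the same test rig — holds.
Design depends on Deploy — holds.
Build and Package need the same test rig — holds.
Deploy is due by day 4 — holds.
Design must fall between day 5 and day 7 — holds.
The deadline for QA is day 7 — holds.
Package and Spec need the same test rig — holds.

Yes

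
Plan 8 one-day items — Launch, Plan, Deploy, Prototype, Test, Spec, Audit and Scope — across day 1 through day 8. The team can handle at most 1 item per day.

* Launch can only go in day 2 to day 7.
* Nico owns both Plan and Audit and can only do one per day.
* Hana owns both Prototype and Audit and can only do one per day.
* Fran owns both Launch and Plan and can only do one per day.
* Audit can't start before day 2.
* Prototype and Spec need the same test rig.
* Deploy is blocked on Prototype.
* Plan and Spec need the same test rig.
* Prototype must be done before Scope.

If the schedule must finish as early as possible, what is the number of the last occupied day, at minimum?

The precedence chain requires at least 2 distinct days.
With at most 1 per day and 8 work items, at least 8 days are needed.
8 works (last occupied day: day 8): for example Prototype in day 1, Scope in day 5, Audit in day 3, Deploy in day 4, Spec in day 8, Plan in day 6, Test in day 7, Launch in day 2.

day 8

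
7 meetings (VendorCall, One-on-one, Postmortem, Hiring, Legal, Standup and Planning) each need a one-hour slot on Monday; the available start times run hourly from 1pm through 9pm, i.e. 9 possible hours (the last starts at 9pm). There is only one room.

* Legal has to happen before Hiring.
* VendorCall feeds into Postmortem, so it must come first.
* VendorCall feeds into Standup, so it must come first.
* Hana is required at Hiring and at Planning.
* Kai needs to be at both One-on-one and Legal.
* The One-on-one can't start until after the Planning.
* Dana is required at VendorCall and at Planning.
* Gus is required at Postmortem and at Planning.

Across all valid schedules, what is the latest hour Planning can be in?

Downstream work caps Planning at 8pm.
Planning at 8pm is achievable: One-on-one -> 9pm; VendorCall -> 1pm; Standup -> 5pm; Hiring -> 4pm; Planning -> 8pm; Legal -> 3pm; Postmortem -> 2pm.

8pm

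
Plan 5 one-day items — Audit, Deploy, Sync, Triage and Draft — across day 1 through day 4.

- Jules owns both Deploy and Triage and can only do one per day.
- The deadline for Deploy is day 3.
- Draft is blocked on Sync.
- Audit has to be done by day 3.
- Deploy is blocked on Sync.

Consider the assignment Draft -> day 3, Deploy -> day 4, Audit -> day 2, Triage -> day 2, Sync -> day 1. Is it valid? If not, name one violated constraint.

No — it violates: The deadline for Deploy is day 3

Jules owns both Deploy and Triage and can only do one per day — holds.
Deploy is blocked on Sync — holds.
Draft is blocked on Sync — holds.
Audit has to be done by day 3 — holds.
The deadline for Deploy is day 3 — violated.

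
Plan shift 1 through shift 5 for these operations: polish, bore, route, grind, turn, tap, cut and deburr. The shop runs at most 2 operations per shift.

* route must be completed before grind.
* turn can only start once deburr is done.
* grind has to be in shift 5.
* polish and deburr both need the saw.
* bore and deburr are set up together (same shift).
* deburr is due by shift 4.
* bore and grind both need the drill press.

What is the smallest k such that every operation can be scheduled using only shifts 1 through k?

5 shifts

The precedence chain requires at least 2 distinct shifts.
With at most 2 per shift and 8 operations, at least 4 shifts are needed.
grind can't be placed before shift 5, so the schedule must run through at least shift 5.
5 works (last occupied shift: shift 5): for example grind in shift 5, cut in shift 4, bore in shift 1, polish in shift 3, route in shift 2, tap in shift 3, turn in shift 2, deburr in shift 1.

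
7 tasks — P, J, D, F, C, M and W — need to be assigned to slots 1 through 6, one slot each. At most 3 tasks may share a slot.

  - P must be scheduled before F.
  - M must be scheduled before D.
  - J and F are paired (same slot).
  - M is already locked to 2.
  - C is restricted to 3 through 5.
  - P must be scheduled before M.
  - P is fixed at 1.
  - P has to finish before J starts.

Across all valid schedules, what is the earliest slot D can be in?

3

Precedence pushes D to at least 3.
D at 3 is achievable: P=1; D=3; J=2; C=3; M=2; F=2; W=1.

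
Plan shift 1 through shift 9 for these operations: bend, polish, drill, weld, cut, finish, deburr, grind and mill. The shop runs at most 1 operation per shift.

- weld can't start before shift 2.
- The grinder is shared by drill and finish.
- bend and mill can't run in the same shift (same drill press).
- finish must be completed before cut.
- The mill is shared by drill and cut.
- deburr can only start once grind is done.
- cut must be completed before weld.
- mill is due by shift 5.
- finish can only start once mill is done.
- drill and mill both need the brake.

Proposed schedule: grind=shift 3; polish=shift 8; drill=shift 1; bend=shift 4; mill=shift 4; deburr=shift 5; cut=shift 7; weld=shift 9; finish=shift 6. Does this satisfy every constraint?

cut must be completed before weld — holds.
The mill is shared by drill and cut — holds.
deburr can only start once grind is done — holds.
mill is due by shift 5 — holds.
The shop runs at most 1 operation per shift — violated.
bend and mill can't run in the same shift (same drill press) — violated.
The grinder is shared by drill and finish — holds.
finish can only start once mill is done — holds.
weld can't start before shift 2 — holds.
drill and mill both need the brake — holds.
finish must be completed before cut — holds.

No — it violates: bend and mill can't run in the same shift (same drill press)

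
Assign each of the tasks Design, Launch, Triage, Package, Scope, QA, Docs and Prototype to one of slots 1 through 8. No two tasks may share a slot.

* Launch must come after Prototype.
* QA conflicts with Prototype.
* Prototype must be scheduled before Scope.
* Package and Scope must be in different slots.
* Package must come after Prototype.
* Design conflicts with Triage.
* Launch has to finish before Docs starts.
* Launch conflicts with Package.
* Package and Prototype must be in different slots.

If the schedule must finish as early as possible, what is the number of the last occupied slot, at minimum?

slot 8

The precedence chain requires at least 3 distinct slots.
With at most 1 per slot and 8 tasks, at least 8 slots are needed.
8 works (last occupied slot: 8): for example Scope in 4, QA in 8, Launch in 2, Triage in 7, Docs in 5, Package in 3, Design in 6, Prototype in 1.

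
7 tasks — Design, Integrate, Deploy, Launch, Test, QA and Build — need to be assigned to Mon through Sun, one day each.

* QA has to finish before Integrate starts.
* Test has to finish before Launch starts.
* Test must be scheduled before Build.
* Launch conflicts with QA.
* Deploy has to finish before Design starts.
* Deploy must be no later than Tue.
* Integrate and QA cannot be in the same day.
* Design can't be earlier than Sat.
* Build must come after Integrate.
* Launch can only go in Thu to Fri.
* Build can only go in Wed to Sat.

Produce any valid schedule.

Integrate in Tue; QA in Mon; Launch in Thu; Build in Wed; Deploy in Mon; Test in Mon; Design in Sat

Checking: QA(Mon) before Integrate(Tue); Deploy(Mon) before Design(Sat); Test(Mon) before Build(Wed); Test(Mon) before Launch(Thu); Integrate(Tue) before Build(Wed); Integrate(Tue) != QA(Mon); Launch(Thu) != QA(Mon); Design=Sat in [Sat,Sun]; Build=Wed in [Wed,Sat]; Deploy=Mon in [Mon,Tue]; Launch=Thu in [Thu,Fri].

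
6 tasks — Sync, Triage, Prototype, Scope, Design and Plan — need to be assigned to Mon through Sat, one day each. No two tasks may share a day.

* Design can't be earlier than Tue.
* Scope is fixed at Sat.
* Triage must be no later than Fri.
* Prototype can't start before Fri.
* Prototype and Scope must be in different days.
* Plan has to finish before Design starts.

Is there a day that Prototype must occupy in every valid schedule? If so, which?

Prototype's window is Fri–Sat.
Scope is fixed at Sat, and Prototype can't share a day with Scope.
So Prototype must be Fri.

Fri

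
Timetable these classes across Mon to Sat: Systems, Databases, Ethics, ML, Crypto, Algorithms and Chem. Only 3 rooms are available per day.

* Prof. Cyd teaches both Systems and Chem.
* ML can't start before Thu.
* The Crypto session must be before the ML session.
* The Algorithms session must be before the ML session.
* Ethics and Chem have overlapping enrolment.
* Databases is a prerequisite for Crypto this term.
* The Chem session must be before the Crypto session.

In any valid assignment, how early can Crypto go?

Tue

Precedence pushes Crypto to at least Tue; downstream work caps Crypto at Fri.
Crypto at Tue is achievable: ML in Thu, Crypto in Tue, Algorithms in Mon, Databases in Mon, Ethics in Tue, Systems in Tue, Chem in Mon.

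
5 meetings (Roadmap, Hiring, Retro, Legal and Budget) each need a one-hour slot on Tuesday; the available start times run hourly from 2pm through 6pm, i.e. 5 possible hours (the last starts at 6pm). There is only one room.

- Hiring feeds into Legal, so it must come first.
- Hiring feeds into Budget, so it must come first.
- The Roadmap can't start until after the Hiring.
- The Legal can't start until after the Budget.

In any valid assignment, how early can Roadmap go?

3pm

Precedence pushes Roadmap to at least 3pm.
Roadmap at 3pm is achievable: Budget in 4pm, Legal in 5pm, Roadmap in 3pm, Hiring in 2pm, Retro in 6pm.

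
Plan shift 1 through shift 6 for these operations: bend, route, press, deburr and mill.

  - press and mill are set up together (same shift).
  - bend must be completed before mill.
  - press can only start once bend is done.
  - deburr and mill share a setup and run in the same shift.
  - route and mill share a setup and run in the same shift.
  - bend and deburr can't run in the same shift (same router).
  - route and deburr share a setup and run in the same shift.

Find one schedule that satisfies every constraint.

route in shift 2; mill in shift 2; deburr in shift 2; press in shift 2; bend in shift 1

Checking: bend(shift 1) before mill(shift 2); bend(shift 1) before press(shift 2); bend(shift 1) != deburr(shift 2); deburr = mill = shift 2; route = mill = shift 2; press = mill = shift 2; route = deburr = shift 2.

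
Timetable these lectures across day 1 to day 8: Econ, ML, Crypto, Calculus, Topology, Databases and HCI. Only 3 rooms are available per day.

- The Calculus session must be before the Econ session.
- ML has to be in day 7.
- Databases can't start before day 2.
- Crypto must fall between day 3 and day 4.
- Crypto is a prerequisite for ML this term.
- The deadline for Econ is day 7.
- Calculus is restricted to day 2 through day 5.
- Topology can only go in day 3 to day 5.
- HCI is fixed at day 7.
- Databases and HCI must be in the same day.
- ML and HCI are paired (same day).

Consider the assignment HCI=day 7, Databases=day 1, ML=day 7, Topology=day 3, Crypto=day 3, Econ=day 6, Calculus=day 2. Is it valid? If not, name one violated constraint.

ML has to be in day 7 — holds.
ML and HCI are paired (same day) — holds.
Only 3 rooms are available per day — holds.
Databases can't start before day 2 — violated.
The Calculus session must be before the Econ session — holds.
Calculus is restricted to day 2 through day 5 — holds.
Topology can only go in day 3 to day 5 — holds.
Databases and HCI must be in the same day — violated.
HCI is fixed at day 7 — holds.
Crypto is a prerequisite for ML this term — holds.
The deadline for Econ is day 7 — holds.
Crypto must fall between day 3 and day 4 — holds.

No. Databases can't start before day 2 is not satisfied.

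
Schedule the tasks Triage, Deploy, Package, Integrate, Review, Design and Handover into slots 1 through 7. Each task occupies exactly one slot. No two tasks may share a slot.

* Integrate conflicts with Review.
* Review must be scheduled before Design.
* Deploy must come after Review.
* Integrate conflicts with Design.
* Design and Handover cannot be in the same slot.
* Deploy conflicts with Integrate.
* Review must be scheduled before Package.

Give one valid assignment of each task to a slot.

Integrate=6, Review=1, Triage=5, Deploy=2, Design=4, Package=3, Handover=7

Checking: Review(1) before Package(3); Review(1) before Design(4); Review(1) before Deploy(2); Design(4) != Handover(7); Integrate(6) != Review(1); Deploy(2) != Integrate(6); Integrate(6) != Design(4); max 1 per slot (cap 1).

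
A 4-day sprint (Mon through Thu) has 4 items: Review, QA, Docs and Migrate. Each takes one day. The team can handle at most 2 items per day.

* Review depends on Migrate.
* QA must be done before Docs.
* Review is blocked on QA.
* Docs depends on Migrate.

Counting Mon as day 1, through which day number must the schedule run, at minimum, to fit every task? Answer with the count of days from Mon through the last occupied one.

The precedence chain requires at least 2 distinct days.
With at most 2 per day and 4 tasks, at least 2 days are needed.
2 works (last occupied day: Tue): for example QA -> Mon; Review -> Tue; Docs -> Tue; Migrate -> Mon.

2 days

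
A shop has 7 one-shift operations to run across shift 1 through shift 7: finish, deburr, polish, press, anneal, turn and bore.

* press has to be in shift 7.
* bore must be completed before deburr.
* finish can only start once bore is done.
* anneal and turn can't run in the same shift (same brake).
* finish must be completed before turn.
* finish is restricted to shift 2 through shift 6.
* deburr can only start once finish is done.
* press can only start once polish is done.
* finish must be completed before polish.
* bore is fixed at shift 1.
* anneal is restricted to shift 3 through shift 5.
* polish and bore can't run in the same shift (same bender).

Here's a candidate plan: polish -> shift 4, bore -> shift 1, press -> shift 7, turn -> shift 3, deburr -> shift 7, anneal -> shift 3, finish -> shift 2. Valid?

finish is restricted to shift 2 through shift 6 — holds.
anneal is restricted to shift 3 through shift 5 — holds.
polish and bore can't run in the same shift (same bender) — holds.
deburr can only start once finish is done — holds.
press has to be in shift 7 — holds.
press can only start once polish is done — holds.
finish must be completed before polish — holds.
bore is fixed at shift 1 — holds.
finish can only start once bore is done — holds.
bore must be completed before deburr — holds.
anneal and turn can't run in the same shift (same brake) — violated.
finish must be completed before turn — holds.

No — it violates: anneal and turn can't run in the same shift (same brake)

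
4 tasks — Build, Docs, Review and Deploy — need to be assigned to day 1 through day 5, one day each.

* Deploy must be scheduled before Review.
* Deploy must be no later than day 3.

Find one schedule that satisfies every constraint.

Build=day 1; Deploy=day 1; Docs=day 1; Review=day 2

Checking: Deploy(day 1) before Review(day 2); Deploy=day 1 in [day 1,day 3].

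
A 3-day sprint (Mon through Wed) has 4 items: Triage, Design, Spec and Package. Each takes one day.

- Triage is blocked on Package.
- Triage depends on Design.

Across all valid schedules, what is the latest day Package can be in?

Tue

Downstream work caps Package at Tue.
Package at Tue is achievable: Spec in Mon; Triage in Wed; Design in Mon; Package in Tue.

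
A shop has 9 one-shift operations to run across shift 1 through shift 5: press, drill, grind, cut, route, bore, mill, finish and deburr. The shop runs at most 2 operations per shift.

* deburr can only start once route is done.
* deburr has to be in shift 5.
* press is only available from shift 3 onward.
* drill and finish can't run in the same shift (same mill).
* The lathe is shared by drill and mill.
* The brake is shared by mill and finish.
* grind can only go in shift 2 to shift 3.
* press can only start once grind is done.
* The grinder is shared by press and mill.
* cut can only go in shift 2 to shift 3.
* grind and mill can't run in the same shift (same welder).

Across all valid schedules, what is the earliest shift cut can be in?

Cut is available from shift 2; cut's own window allows nothing later than shift 3.
cut at shift 2 is achievable: route in shift 1, cut in shift 2, deburr in shift 5, bore in shift 3, drill in shift 1, press in shift 3, finish in shift 5, mill in shift 4, grind in shift 2.

shift 2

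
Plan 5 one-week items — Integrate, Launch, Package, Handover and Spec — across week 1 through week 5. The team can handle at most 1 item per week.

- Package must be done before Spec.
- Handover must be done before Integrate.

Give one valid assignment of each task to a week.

Package -> week 3; Integrate -> week 2; Handover -> week 1; Spec -> week 4; Launch -> week 5

Checking: Handover(week 1) before Integrate(week 2); Package(week 3) before Spec(week 4); max 1 per week (cap 1).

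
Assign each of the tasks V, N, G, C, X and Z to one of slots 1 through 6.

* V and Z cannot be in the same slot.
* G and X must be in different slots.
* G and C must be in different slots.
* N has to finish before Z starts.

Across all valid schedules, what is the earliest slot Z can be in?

2

Precedence pushes Z to at least 2.
Z at 2 is achievable: V=1, Z=2, C=2, N=1, X=2, G=1.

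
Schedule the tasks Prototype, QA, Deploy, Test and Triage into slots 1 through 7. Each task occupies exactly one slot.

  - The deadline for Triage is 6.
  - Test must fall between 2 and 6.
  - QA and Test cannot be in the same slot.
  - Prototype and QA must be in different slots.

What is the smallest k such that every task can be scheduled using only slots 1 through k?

2 slots

Test can't be placed before 2, so the schedule must run through at least slot 2.
2 works (last occupied slot: 2): for example Prototype in 2; QA in 1; Deploy in 1; Triage in 1; Test in 2.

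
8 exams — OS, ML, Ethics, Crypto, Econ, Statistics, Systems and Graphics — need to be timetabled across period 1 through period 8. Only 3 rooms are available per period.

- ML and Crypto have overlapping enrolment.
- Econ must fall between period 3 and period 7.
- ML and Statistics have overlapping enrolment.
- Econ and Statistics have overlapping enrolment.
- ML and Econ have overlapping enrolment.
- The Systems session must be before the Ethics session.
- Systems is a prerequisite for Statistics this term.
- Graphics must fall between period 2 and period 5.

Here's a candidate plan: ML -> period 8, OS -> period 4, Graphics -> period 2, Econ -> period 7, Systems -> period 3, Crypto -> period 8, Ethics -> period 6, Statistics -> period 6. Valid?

Invalid. ML and Crypto have overlapping enrolment.

ML and Econ have overlapping enrolment — holds.
ML and Crypto have overlapping enrolment — violated.
Econ and Statistics have overlapping enrolment — holds.
The Systems session must be before the Ethics session — holds.
Only 3 rooms are available per period — holds.
Econ must fall between period 3 and period 7 — holds.
Graphics must fall between period 2 and period 5 — holds.
Systems is a prerequisite for Statistics this term — holds.
ML and Statistics have overlapping enrolment — holds.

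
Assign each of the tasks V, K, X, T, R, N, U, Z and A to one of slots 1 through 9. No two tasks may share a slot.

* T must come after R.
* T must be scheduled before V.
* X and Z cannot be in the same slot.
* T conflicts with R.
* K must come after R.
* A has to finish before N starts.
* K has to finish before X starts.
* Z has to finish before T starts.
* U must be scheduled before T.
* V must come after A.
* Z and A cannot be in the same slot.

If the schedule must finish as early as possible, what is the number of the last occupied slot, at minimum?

slot 9

The precedence chain requires at least 3 distinct slots.
With at most 1 per slot and 9 tasks, at least 9 slots are needed.
9 works (last occupied slot: 9): for example V=6; A=5; N=9; X=8; T=4; R=1; K=7; Z=3; U=2.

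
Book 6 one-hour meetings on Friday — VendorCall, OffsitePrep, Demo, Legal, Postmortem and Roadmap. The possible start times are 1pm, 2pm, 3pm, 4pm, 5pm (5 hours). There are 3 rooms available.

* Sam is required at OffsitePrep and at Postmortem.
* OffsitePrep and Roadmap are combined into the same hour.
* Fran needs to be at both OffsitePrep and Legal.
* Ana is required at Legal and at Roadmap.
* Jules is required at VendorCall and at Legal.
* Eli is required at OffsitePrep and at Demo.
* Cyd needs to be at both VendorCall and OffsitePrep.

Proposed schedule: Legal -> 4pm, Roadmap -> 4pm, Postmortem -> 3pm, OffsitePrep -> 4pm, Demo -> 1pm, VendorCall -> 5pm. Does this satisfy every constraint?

Fran needs to be at both OffsitePrep and Legal — violated.
There are 3 rooms available — holds.
Jules is required at VendorCall and at Legal — holds.
Sam is required at OffsitePrep and at Postmortem — holds.
Cyd needs to be at both VendorCall and OffsitePrep — holds.
Ana is required at Legal and at Roadmap — violated.
OffsitePrep and Roadmap are combined into the same hour — holds.
Eli is required at OffsitePrep and at Demo — holds.

No — it violates: Fran needs to be at both OffsitePrep and Legal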